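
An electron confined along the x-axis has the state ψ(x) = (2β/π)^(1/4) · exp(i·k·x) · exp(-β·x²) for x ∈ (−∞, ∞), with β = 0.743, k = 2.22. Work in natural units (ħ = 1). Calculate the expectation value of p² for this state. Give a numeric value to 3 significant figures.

5.67

p² ψ = −ħ² d²ψ/dx²; ⟨p²⟩ = −ħ² ∫ ψ*·ψ'' dx.
Gaussian moments: ∫x^(2j)·e^(−2βx²) dx = (2j−1)!!/(4β)^j · √(π/(2β)), odd powers integrate to 0; here √(π/(2β)) = 1.4540. Derivatives: ψ′ = (ik − 2βx)·ψ, ψ″ = ((ik − 2βx)² − 2β)·ψ; the odd-in-x pieces drop out.
⟨p²⟩ = 5.6714.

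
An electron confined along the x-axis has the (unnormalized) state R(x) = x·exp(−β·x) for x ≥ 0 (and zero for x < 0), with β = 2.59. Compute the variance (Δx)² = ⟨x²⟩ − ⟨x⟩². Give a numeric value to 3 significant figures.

0.112

Compute ⟨x⟩ and ⟨x²⟩ separately, then (Δx)² = ⟨x²⟩ − ⟨x⟩².
Every integrand reduces to terms xʲ·e^(−2βx) on [0, ∞); use ∫₀^∞ xʲ·e^(−2βx) dx = j!/(2β)^(j+1).
Normalization: ∫|R|² dx = 0.014389.
⟨x⟩ = 0.57915 and ⟨x²⟩ = 0.44722.
(Δx)² = 0.44722 − (0.57915)² = 0.11181.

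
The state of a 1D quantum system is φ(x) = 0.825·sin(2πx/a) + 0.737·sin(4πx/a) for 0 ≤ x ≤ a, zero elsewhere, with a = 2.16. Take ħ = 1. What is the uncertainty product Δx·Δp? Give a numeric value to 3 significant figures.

3.32

Δx = √(⟨x²⟩−⟨x⟩²), Δp = √(⟨p²⟩−⟨p⟩²).
On 0 ≤ x ≤ a (j ≠ l): ∫sin²(jπx/a) dx = a/2, ∫sin(jπx/a)·sin(lπx/a) dx = 0; diagonal moments ∫x·sin²(jπx/a) dx = a²/4, ∫x²·sin²(jπx/a) dx = a³·(1/6 − 1/(4j²π²)); cross terms ∫x·sin(jπx/a)·sin(lπx/a) dx = 0 for j + l even and −4jla²/(π²(j² − l²)²) for j + l odd, ∫x²·sin(jπx/a)·sin(lπx/a) dx = (−1)^(j+l)·4jla³/(π²(j² − l²)²); higher powers the same way via product-to-sum and parts. d²/dx² sin(jπx/a) = −(jπ/a)²·sin(jπx/a); on 0 ≤ x ≤ a, ∫sin²(jπx/a) dx = a/2 and ∫sin(jπx/a)·sin(lπx/a) dx = 0 for j ≠ l, so only diagonal terms survive in ∫|φ|² and ∫φ·φ″; ∫φ·φ′ dx = [φ²/2] between the walls = 0.
Normalization: ∫|φ|² dx = 1.3217.
⟨x⟩ = 1.0800, ⟨x²⟩ = 1.7245 ⇒ Δx = 0.74709.
⟨p⟩ = 0.0000, ⟨p²⟩ = 19.728 ⇒ Δp = 4.4417.
Δx·Δp = 3.3183.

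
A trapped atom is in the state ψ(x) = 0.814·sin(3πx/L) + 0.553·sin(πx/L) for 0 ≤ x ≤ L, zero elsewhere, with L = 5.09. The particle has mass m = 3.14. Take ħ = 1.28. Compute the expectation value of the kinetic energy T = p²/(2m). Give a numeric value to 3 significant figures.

0.643

T = −(ħ²/2m) d²/dx², so ⟨T⟩ = −(ħ²/2m) ∫ ψ*·ψ'' dx / ∫|ψ|² dx; with m = 3.14.
d²/dx² sin(jπx/L) = −(jπ/L)²·sin(jπx/L); on 0 ≤ x ≤ L, ∫sin²(jπx/L) dx = L/2 and ∫sin(jπx/L)·sin(lπx/L) dx = 0 for j ≠ l, so only diagonal terms survive in ∫|ψ|² and ∫ψ·ψ″; ∫ψ·ψ′ dx = [ψ²/2] between the walls = 0.
State is unnormalized: ∫|ψ|² dx = 2.4646, and ∫ψ*·(−ħ²/2m · ψ'') dx = 1.5857, so ⟨T⟩ = 1.5857 / 2.4646.
⟨T⟩ = 0.64340.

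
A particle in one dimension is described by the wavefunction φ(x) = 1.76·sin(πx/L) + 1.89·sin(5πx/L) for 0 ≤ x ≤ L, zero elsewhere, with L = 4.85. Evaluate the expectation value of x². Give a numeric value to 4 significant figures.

7.427

⟨x²⟩ = ∫ x²·|φ|² dx / ∫|φ|² dx (integrals over the domain).
On 0 ≤ x ≤ L (j ≠ l): ∫sin²(jπx/L) dx = L/2, ∫sin(jπx/L)·sin(lπx/L) dx = 0; diagonal moments ∫x·sin²(jπx/L) dx = L²/4, ∫x²·sin²(jπx/L) dx = L³·(1/6 − 1/(4j²π²)); cross terms ∫x·sin(jπx/L)·sin(lπx/L) dx = 0 for j + l even and −4jlL²/(π²(j² − l²)²) for j + l odd, ∫x²·sin(jπx/L)·sin(lπx/L) dx = (−1)^(j+l)·4jlL³/(π²(j² − l²)²); higher powers the same way via product-to-sum and parts.
State is unnormalized: ∫|φ|² dx = 16.174, and ∫φ*·x²·φ dx = 120.12, so ⟨x²⟩ = 120.12 / 16.174.
⟨x²⟩ = 7.4270.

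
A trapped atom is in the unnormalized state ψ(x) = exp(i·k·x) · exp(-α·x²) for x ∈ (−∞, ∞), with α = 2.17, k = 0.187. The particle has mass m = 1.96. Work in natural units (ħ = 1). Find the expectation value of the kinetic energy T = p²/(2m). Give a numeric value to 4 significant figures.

T = −(ħ²/2m) d²/dx², so ⟨T⟩ = −(ħ²/2m) ∫ ψ*·ψ'' dx / ∫|ψ|² dx; with m = 1.96.
Gaussian moments: ∫x^(2j)·e^(−2αx²) dx = (2j−1)!!/(4α)^j · √(π/(2α)), odd powers integrate to 0; here √(π/(2α)) = 0.85081. Derivatives: ψ′ = (ik − 2αx)·ψ, ψ″ = ((ik − 2αx)² − 2α)·ψ; the odd-in-x pieces drop out.
State is unnormalized: ∫|ψ|² dx = 0.85081, and ∫ψ*·(−ħ²/2m · ψ'') dx = 0.47857, so ⟨T⟩ = 0.47857 / 0.85081.
⟨T⟩ = 0.56249.

0.5625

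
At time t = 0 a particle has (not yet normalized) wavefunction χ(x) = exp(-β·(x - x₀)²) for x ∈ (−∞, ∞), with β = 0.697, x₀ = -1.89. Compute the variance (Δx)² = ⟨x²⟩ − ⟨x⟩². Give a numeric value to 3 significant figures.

0.359

Compute ⟨x⟩ and ⟨x²⟩ separately, then (Δx)² = ⟨x²⟩ − ⟨x⟩².
Gaussian moments (u = x − x₀): ∫u^(2j)·e^(−2βu²) du = (2j−1)!!/(4β)^j · √(π/(2β)), odd powers integrate to 0; here √(π/(2β)) = 1.5012.
Normalization: ∫|χ|² dx = 1.5012.
⟨x⟩ = -1.8900 and ⟨x²⟩ = 3.9308.
(Δx)² = 3.9308 − (-1.8900)² = 0.35868.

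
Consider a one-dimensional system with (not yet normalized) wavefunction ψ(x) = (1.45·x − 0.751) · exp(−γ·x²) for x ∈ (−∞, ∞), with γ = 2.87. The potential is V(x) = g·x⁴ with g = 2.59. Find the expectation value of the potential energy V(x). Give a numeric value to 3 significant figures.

⟨V⟩ = ∫ V(x)·|ψ|² dx / ∫|ψ|² dx.
Expand each integrand as polynomial × e^(−2γx²) and use ∫x^(2j)·e^(−2γx²) dx = (2j−1)!!/(4γ)^j · √(π/(2γ)), odd powers → 0; here √(π/(2γ)) = 0.73981.
State is unnormalized: ∫|ψ|² dx = 0.55274, and ∫ψ*·V(x)·ψ dx = 0.064541, so ⟨V⟩ = 0.064541 / 0.55274.
⟨V⟩ = 0.11677.

0.117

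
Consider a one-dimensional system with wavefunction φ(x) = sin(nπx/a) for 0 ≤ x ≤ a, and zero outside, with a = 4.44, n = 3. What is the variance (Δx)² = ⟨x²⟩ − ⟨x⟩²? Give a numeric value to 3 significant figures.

Compute ⟨x⟩ and ⟨x²⟩ separately, then (Δx)² = ⟨x²⟩ − ⟨x⟩².
With sin²θ = (1 − cos2θ)/2 on 0 ≤ x ≤ a: ∫sin²(nπx/a) dx = a/2, ∫x·sin²(nπx/a) dx = a²/4, ∫x²·sin²(nπx/a) dx = a³·(1/6 − 1/(4n²π²)); higher powers xᵏ the same way, integrating xᵏ·cos(2nπx/a) by parts.
Normalization: ∫|φ|² dx = 2.2200.
⟨x⟩ = 2.2200 and ⟨x²⟩ = 6.4602.
(Δx)² = 6.4602 − (2.2200)² = 1.5318.

1.53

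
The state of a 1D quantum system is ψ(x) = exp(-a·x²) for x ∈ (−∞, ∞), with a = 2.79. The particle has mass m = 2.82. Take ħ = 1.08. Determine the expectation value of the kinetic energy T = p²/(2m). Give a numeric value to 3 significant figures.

0.577

T = −(ħ²/2m) d²/dx², so ⟨T⟩ = −(ħ²/2m) ∫ ψ*·ψ'' dx / ∫|ψ|² dx; with m = 2.82.
Gaussian moments: ∫x^(2j)·e^(−2ax²) dx = (2j−1)!!/(4a)^j · √(π/(2a)), odd powers integrate to 0; here √(π/(2a)) = 0.75034. Derivatives: d/dx e^(−ax²) = −2ax·e^(−ax²), d²/dx² e^(−ax²) = (4a²x² − 2a)·e^(−ax²).
State is unnormalized: ∫|ψ|² dx = 0.75034, and ∫ψ*·(−ħ²/2m · ψ'') dx = 0.43294, so ⟨T⟩ = 0.43294 / 0.75034.
⟨T⟩ = 0.57700.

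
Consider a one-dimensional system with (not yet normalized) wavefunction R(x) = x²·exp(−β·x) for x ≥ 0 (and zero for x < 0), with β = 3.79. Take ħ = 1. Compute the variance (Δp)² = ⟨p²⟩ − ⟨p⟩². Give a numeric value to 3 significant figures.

4.79

Compute ⟨p⟩ and ⟨p²⟩ separately; (Δp)² = ⟨p²⟩ − ⟨p⟩².
Differentiate x²·exp(−β·x) with the product rule; every integrand then reduces to terms xʲ·e^(−2βx) on [0, ∞), with ∫₀^∞ xʲ·e^(−2βx) dx = j!/(2β)^(j+1).
Normalization: ∫|R|² dx = 0.00095910.
⟨p⟩ = 0.0000 and ⟨p²⟩ = 4.7880.
(Δp)² = 4.7880 − (0.0000)² = 4.7880.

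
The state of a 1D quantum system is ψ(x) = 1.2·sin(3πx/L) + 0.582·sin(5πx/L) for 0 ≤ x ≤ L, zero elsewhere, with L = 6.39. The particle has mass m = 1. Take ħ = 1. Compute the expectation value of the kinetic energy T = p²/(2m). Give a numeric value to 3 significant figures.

1.46

T = −(ħ²/2m) d²/dx², so ⟨T⟩ = −(ħ²/2m) ∫ ψ*·ψ'' dx / ∫|ψ|² dx; with m = 1.
d²/dx² sin(jπx/L) = −(jπ/L)²·sin(jπx/L); on 0 ≤ x ≤ L, ∫sin²(jπx/L) dx = L/2 and ∫sin(jπx/L)·sin(lπx/L) dx = 0 for j ≠ l, so only diagonal terms survive in ∫|ψ|² and ∫ψ·ψ″; ∫ψ·ψ′ dx = [ψ²/2] between the walls = 0.
State is unnormalized: ∫|ψ|² dx = 5.6830, and ∫ψ*·(−ħ²/2m · ψ'') dx = 8.2741, so ⟨T⟩ = 8.2741 / 5.6830.
⟨T⟩ = 1.4559.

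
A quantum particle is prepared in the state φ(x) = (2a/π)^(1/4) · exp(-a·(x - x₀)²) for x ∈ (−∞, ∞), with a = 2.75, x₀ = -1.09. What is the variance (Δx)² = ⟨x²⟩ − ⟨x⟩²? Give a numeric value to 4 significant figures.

0.09091

Compute ⟨x⟩ and ⟨x²⟩ separately, then (Δx)² = ⟨x²⟩ − ⟨x⟩².
Gaussian moments (u = x − x₀): ∫u^(2j)·e^(−2au²) du = (2j−1)!!/(4a)^j · √(π/(2a)), odd powers integrate to 0; here √(π/(2a)) = 0.75578.
⟨x⟩ = -1.0900 and ⟨x²⟩ = 1.2790.
(Δx)² = 1.2790 − (-1.0900)² = 0.090909.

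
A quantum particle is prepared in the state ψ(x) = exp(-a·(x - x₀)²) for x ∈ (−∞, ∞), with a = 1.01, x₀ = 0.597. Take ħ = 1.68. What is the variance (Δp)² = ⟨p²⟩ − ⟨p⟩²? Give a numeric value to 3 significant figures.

Compute ⟨p⟩ and ⟨p²⟩ separately; (Δp)² = ⟨p²⟩ − ⟨p⟩².
Gaussian moments (u = x − x₀): ∫u^(2j)·e^(−2au²) du = (2j−1)!!/(4a)^j · √(π/(2a)), odd powers integrate to 0; here √(π/(2a)) = 1.2471. Derivatives: d/dx e^(−au²) = −2au·e^(−au²), d²/dx² e^(−au²) = (4a²u² − 2a)·e^(−au²).
Normalization: ∫|ψ|² dx = 1.2471.
⟨p⟩ = 0.0000 and ⟨p²⟩ = 2.8506.
(Δp)² = 2.8506 − (0.0000)² = 2.8506.

2.85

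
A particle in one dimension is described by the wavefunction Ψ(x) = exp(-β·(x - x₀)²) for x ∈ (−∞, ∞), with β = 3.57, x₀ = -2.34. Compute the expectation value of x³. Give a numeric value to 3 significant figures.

-13.3

⟨x³⟩ = ∫ x³·|Ψ|² dx / ∫|Ψ|² dx (integrals over the domain).
Gaussian moments (u = x − x₀): ∫u^(2j)·e^(−2βu²) du = (2j−1)!!/(4β)^j · √(π/(2β)), odd powers integrate to 0; here √(π/(2β)) = 0.66332.
State is unnormalized: ∫|Ψ|² dx = 0.66332, and ∫Ψ*·x³·Ψ dx = -8.8252, so ⟨x³⟩ = -8.8252 / 0.66332.
⟨x³⟩ = -13.305.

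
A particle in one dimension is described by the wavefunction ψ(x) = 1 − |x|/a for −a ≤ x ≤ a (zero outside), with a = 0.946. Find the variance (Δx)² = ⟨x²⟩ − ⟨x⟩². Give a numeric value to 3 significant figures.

Compute ⟨x⟩ and ⟨x²⟩ separately, then (Δx)² = ⟨x²⟩ − ⟨x⟩².
ψ is even, so ∫ over [−a, a] = 2∫₀ᵃ with ψ = 1 − x/a there: ∫₀ᵃ (1 − x/a)² dx = a/3, ∫₀ᵃ x²(1 − x/a)² dx = a³/30, ∫₀ᵃ x⁴(1 − x/a)² dx = a⁵/105.
Normalization: ∫|ψ|² dx = 0.63067.
⟨x⟩ = 0.0000 and ⟨x²⟩ = 0.089492.
(Δx)² = 0.089492 − (0.0000)² = 0.089492.

0.0895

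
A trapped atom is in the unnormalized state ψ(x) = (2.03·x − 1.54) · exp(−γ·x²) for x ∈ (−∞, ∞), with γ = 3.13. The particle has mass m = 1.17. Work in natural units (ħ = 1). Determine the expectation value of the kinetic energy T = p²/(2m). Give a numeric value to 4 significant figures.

T = −(ħ²/2m) d²/dx², so ⟨T⟩ = −(ħ²/2m) ∫ ψ*·ψ'' dx / ∫|ψ|² dx; with m = 1.17.
Expand each integrand as polynomial × e^(−2γx²) and use ∫x^(2j)·e^(−2γx²) dx = (2j−1)!!/(4γ)^j · √(π/(2γ)), odd powers → 0; here √(π/(2γ)) = 0.70842. Differentiate with the product rule, d/dx e^(−γx²) = −2γx·e^(−γx²).
State is unnormalized: ∫|ψ|² dx = 1.9132, and ∫ψ*·(−ħ²/2m · ψ'') dx = 3.1830, so ⟨T⟩ = 3.1830 / 1.9132.
⟨T⟩ = 1.6636.

1.664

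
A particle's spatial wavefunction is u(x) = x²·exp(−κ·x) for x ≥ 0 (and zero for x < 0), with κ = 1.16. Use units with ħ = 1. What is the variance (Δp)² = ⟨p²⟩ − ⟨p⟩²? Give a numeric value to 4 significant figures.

Compute ⟨p⟩ and ⟨p²⟩ separately; (Δp)² = ⟨p²⟩ − ⟨p⟩².
Differentiate x²·exp(−κ·x) with the product rule; every integrand then reduces to terms xʲ·e^(−2κx) on [0, ∞), with ∫₀^∞ xʲ·e^(−2κx) dx = j!/(2κ)^(j+1).
Normalization: ∫|u|² dx = 0.35708.
⟨p⟩ = 0.0000 and ⟨p²⟩ = 0.44853.
(Δp)² = 0.44853 − (0.0000)² = 0.44853.

0.4485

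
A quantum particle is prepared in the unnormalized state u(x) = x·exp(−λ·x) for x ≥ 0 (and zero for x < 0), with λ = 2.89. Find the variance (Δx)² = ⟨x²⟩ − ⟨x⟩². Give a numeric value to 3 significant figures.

Compute ⟨x⟩ and ⟨x²⟩ separately, then (Δx)² = ⟨x²⟩ − ⟨x⟩².
Every integrand reduces to terms xʲ·e^(−2λx) on [0, ∞); use ∫₀^∞ xʲ·e^(−2λx) dx = j!/(2λ)^(j+1).
Normalization: ∫|u|² dx = 0.010357.
⟨x⟩ = 0.51903 and ⟨x²⟩ = 0.35919.
(Δx)² = 0.35919 − (0.51903)² = 0.089798.

0.0898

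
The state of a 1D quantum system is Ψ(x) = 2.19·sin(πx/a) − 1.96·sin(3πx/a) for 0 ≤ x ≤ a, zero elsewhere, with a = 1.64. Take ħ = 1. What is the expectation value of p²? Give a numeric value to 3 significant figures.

16.7

p² Ψ = −ħ² d²Ψ/dx²; ⟨p²⟩ = −ħ² ∫ Ψ*·Ψ'' dx / ∫|Ψ|² dx.
d²/dx² sin(jπx/a) = −(jπ/a)²·sin(jπx/a); on 0 ≤ x ≤ a, ∫sin²(jπx/a) dx = a/2 and ∫sin(jπx/a)·sin(lπx/a) dx = 0 for j ≠ l, so only diagonal terms survive in ∫|Ψ|² and ∫Ψ·Ψ″; ∫Ψ·Ψ′ dx = [Ψ²/2] between the walls = 0.
State is unnormalized: ∫|Ψ|² dx = 7.0829, and ∫Ψ*·(−ħ² Ψ'') dx = 118.47, so ⟨p²⟩ = 118.47 / 7.0829.
⟨p²⟩ = 16.726.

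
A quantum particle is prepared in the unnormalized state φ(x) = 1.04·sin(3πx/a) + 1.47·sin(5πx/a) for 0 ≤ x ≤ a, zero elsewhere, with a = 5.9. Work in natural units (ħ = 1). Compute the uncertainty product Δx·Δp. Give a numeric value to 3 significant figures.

Δx = √(⟨x²⟩−⟨x⟩²), Δp = √(⟨p²⟩−⟨p⟩²).
On 0 ≤ x ≤ a (j ≠ l): ∫sin²(jπx/a) dx = a/2, ∫sin(jπx/a)·sin(lπx/a) dx = 0; diagonal moments ∫x·sin²(jπx/a) dx = a²/4, ∫x²·sin²(jπx/a) dx = a³·(1/6 − 1/(4j²π²)); cross terms ∫x·sin(jπx/a)·sin(lπx/a) dx = 0 for j + l even and −4jla²/(π²(j² − l²)²) for j + l odd, ∫x²·sin(jπx/a)·sin(lπx/a) dx = (−1)^(j+l)·4jla³/(π²(j² − l²)²); higher powers the same way via product-to-sum and parts. d²/dx² sin(jπx/a) = −(jπ/a)²·sin(jπx/a); on 0 ≤ x ≤ a, ∫sin²(jπx/a) dx = a/2 and ∫sin(jπx/a)·sin(lπx/a) dx = 0 for j ≠ l, so only diagonal terms survive in ∫|φ|² and ∫φ·φ″; ∫φ·φ′ dx = [φ²/2] between the walls = 0.
Normalization: ∫|φ|² dx = 9.5654.
⟨x⟩ = 2.9500, ⟨x²⟩ = 13.050 ⇒ Δx = 2.0851.
⟨p⟩ = 0.0000, ⟨p²⟩ = 5.5750 ⇒ Δp = 2.3611.
Δx·Δp = 4.9231.

4.92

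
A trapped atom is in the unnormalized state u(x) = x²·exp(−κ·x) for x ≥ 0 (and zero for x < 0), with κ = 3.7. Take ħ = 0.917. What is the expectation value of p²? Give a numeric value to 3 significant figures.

p² u = −ħ² d²u/dx²; ⟨p²⟩ = −ħ² ∫ u*·u'' dx / ∫|u|² dx.
Differentiate x²·exp(−κ·x) with the product rule; every integrand then reduces to terms xʲ·e^(−2κx) on [0, ∞), with ∫₀^∞ xʲ·e^(−2κx) dx = j!/(2κ)^(j+1).
State is unnormalized: ∫|u|² dx = 0.0010816, and ∫u*·(−ħ² u'') dx = 0.0041502, so ⟨p²⟩ = 0.0041502 / 0.0010816.
⟨p²⟩ = 3.8373.

3.84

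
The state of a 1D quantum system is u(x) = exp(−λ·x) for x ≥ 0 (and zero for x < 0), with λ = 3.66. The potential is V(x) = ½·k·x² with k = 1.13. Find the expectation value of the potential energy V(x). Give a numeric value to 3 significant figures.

⟨V⟩ = ∫ V(x)·|u|² dx / ∫|u|² dx.
Every integrand reduces to terms xʲ·e^(−2λx) on [0, ∞); use ∫₀^∞ xʲ·e^(−2λx) dx = j!/(2λ)^(j+1).
State is unnormalized: ∫|u|² dx = 0.13661, and ∫u*·V(x)·u dx = 0.0028810, so ⟨V⟩ = 0.0028810 / 0.13661.
⟨V⟩ = 0.021089.

0.0211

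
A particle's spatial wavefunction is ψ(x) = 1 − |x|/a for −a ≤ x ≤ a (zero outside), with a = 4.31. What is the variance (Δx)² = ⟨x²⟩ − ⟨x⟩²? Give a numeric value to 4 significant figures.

1.858

Compute ⟨x⟩ and ⟨x²⟩ separately, then (Δx)² = ⟨x²⟩ − ⟨x⟩².
ψ is even, so ∫ over [−a, a] = 2∫₀ᵃ with ψ = 1 − x/a there: ∫₀ᵃ (1 − x/a)² dx = a/3, ∫₀ᵃ x²(1 − x/a)² dx = a³/30, ∫₀ᵃ x⁴(1 − x/a)² dx = a⁵/105.
Normalization: ∫|ψ|² dx = 2.8733.
⟨x⟩ = 0.0000 and ⟨x²⟩ = 1.8576.
(Δx)² = 1.8576 − (0.0000)² = 1.8576.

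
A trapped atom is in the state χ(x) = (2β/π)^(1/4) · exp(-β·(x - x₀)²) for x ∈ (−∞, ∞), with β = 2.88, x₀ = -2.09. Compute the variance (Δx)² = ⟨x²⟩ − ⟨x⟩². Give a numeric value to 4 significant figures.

Compute ⟨x⟩ and ⟨x²⟩ separately, then (Δx)² = ⟨x²⟩ − ⟨x⟩².
Gaussian moments (u = x − x₀): ∫u^(2j)·e^(−2βu²) du = (2j−1)!!/(4β)^j · √(π/(2β)), odd powers integrate to 0; here √(π/(2β)) = 0.73852.
⟨x⟩ = -2.0900 and ⟨x²⟩ = 4.4549.
(Δx)² = 4.4549 − (-2.0900)² = 0.086806.

0.08681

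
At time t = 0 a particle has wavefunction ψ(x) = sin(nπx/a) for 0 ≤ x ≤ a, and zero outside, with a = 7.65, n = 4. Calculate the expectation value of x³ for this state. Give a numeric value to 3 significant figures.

⟨x³⟩ = ∫ x³·|ψ|² dx / ∫|ψ|² dx (integrals over the domain).
With sin²θ = (1 − cos2θ)/2 on 0 ≤ x ≤ a: ∫sin²(nπx/a) dx = a/2, ∫x·sin²(nπx/a) dx = a²/4, ∫x²·sin²(nπx/a) dx = a³·(1/6 − 1/(4n²π²)); higher powers xᵏ the same way, integrating xᵏ·cos(2nπx/a) by parts.
State is unnormalized: ∫|ψ|² dx = 3.8250, and ∫ψ*·x³·ψ dx = 419.98, so ⟨x³⟩ = 419.98 / 3.8250.
⟨x³⟩ = 109.80.

110.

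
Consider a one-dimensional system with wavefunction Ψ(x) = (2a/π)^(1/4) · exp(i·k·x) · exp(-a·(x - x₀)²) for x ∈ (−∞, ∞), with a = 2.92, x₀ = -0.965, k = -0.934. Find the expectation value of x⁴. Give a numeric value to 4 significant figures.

1.368

⟨x⁴⟩ = ∫ x⁴·|Ψ|² dx (integrals over the domain).
Gaussian moments (u = x − x₀): ∫u^(2j)·e^(−2au²) du = (2j−1)!!/(4a)^j · √(π/(2a)), odd powers integrate to 0; here √(π/(2a)) = 0.73345.
⟨x⁴⟩ = 1.3675.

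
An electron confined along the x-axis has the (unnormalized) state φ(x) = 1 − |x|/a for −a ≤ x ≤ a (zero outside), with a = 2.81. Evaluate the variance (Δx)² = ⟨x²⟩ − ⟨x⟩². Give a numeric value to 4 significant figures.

Compute ⟨x⟩ and ⟨x²⟩ separately, then (Δx)² = ⟨x²⟩ − ⟨x⟩².
φ is even, so ∫ over [−a, a] = 2∫₀ᵃ with φ = 1 − x/a there: ∫₀ᵃ (1 − x/a)² dx = a/3, ∫₀ᵃ x²(1 − x/a)² dx = a³/30, ∫₀ᵃ x⁴(1 − x/a)² dx = a⁵/105.
Normalization: ∫|φ|² dx = 1.8733.
⟨x⟩ = 0.0000 and ⟨x²⟩ = 0.78961.
(Δx)² = 0.78961 − (0.0000)² = 0.78961.

0.7896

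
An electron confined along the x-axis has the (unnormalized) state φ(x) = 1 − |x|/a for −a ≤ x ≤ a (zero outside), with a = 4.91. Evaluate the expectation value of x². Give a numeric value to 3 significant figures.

⟨x²⟩ = ∫ x²·|φ|² dx / ∫|φ|² dx (integrals over the domain).
φ is even, so ∫ over [−a, a] = 2∫₀ᵃ with φ = 1 − x/a there: ∫₀ᵃ (1 − x/a)² dx = a/3, ∫₀ᵃ x²(1 − x/a)² dx = a³/30, ∫₀ᵃ x⁴(1 − x/a)² dx = a⁵/105.
State is unnormalized: ∫|φ|² dx = 3.2733, and ∫φ*·x²·φ dx = 7.8914, so ⟨x²⟩ = 7.8914 / 3.2733.
⟨x²⟩ = 2.4108.

2.41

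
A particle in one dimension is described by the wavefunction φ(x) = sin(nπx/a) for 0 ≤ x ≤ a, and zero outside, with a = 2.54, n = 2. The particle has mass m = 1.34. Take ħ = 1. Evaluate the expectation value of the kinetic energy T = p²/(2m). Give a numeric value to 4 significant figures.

2.283

T = −(ħ²/2m) d²/dx², so ⟨T⟩ = −(ħ²/2m) ∫ φ*·φ'' dx / ∫|φ|² dx; with m = 1.34.
d/dx sin(nπx/a) = (nπ/a)·cos(nπx/a) and d²/dx² sin(nπx/a) = −(nπ/a)²·sin(nπx/a); on 0 ≤ x ≤ a, ∫sin²(nπx/a) dx = a/2 and ∫sin(nπx/a)·cos(nπx/a) dx = 0.
State is unnormalized: ∫|φ|² dx = 1.2700, and ∫φ*·(−ħ²/2m · φ'') dx = 2.8998, so ⟨T⟩ = 2.8998 / 1.2700.
⟨T⟩ = 2.2833.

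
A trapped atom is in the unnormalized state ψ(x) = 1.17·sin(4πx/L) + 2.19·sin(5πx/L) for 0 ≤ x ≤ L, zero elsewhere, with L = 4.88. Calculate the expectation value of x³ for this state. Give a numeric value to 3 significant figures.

⟨x³⟩ = ∫ x³·|ψ|² dx / ∫|ψ|² dx (integrals over the domain).
On 0 ≤ x ≤ L (j ≠ l): ∫sin²(jπx/L) dx = L/2, ∫sin(jπx/L)·sin(lπx/L) dx = 0; diagonal moments ∫x·sin²(jπx/L) dx = L²/4, ∫x²·sin²(jπx/L) dx = L³·(1/6 − 1/(4j²π²)); cross terms ∫x·sin(jπx/L)·sin(lπx/L) dx = 0 for j + l even and −4jlL²/(π²(j² − l²)²) for j + l odd, ∫x²·sin(jπx/L)·sin(lπx/L) dx = (−1)^(j+l)·4jlL³/(π²(j² − l²)²); higher powers the same way via product-to-sum and parts.
State is unnormalized: ∫|ψ|² dx = 15.043, and ∫ψ*·x³·ψ dx = 173.80, so ⟨x³⟩ = 173.80 / 15.043.
⟨x³⟩ = 11.554.

11.6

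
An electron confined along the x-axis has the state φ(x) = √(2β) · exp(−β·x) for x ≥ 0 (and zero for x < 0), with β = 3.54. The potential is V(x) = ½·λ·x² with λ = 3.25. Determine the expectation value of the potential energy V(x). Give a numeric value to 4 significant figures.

⟨V⟩ = ∫ V(x)·|φ|² dx.
Every integrand reduces to terms xʲ·e^(−2βx) on [0, ∞); use ∫₀^∞ xʲ·e^(−2βx) dx = j!/(2β)^(j+1).
⟨V⟩ = 0.064836.

0.06484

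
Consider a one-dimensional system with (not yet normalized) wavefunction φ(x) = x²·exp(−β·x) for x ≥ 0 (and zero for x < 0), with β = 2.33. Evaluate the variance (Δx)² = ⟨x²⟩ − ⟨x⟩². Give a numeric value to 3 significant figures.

Compute ⟨x⟩ and ⟨x²⟩ separately, then (Δx)² = ⟨x²⟩ − ⟨x⟩².
Every integrand reduces to terms xʲ·e^(−2βx) on [0, ∞); use ∫₀^∞ xʲ·e^(−2βx) dx = j!/(2β)^(j+1).
Normalization: ∫|φ|² dx = 0.010921.
⟨x⟩ = 1.0730 and ⟨x²⟩ = 1.3815.
(Δx)² = 1.3815 − (1.0730)² = 0.23025.

0.230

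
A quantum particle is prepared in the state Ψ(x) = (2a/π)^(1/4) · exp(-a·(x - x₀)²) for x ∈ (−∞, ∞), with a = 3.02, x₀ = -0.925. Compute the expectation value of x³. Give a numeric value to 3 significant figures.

-1.02

⟨x³⟩ = ∫ x³·|Ψ|² dx (integrals over the domain).
Gaussian moments (u = x − x₀): ∫u^(2j)·e^(−2au²) du = (2j−1)!!/(4a)^j · √(π/(2a)), odd powers integrate to 0; here √(π/(2a)) = 0.72120.
⟨x³⟩ = -1.0212.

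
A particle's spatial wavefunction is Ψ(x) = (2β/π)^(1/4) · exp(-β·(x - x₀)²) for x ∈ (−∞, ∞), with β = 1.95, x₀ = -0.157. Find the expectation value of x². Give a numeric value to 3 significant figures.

0.153

⟨x²⟩ = ∫ x²·|Ψ|² dx (integrals over the domain).
Gaussian moments (u = x − x₀): ∫u^(2j)·e^(−2βu²) du = (2j−1)!!/(4β)^j · √(π/(2β)), odd powers integrate to 0; here √(π/(2β)) = 0.89752.
⟨x²⟩ = 0.15285.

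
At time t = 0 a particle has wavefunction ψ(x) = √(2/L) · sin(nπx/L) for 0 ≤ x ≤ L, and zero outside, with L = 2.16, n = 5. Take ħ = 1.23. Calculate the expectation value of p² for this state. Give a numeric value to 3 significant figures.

80.0

p² ψ = −ħ² d²ψ/dx²; ⟨p²⟩ = −ħ² ∫ ψ*·ψ'' dx.
d/dx sin(nπx/L) = (nπ/L)·cos(nπx/L) and d²/dx² sin(nπx/L) = −(nπ/L)²·sin(nπx/L); on 0 ≤ x ≤ L, ∫sin²(nπx/L) dx = L/2 and ∫sin(nπx/L)·cos(nπx/L) dx = 0.
⟨p²⟩ = 80.010.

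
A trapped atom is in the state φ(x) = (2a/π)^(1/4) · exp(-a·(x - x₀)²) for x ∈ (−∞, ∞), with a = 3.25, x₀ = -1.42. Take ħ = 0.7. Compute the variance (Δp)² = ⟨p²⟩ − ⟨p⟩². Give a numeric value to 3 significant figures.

Compute ⟨p⟩ and ⟨p²⟩ separately; (Δp)² = ⟨p²⟩ − ⟨p⟩².
Gaussian moments (u = x − x₀): ∫u^(2j)·e^(−2au²) du = (2j−1)!!/(4a)^j · √(π/(2a)), odd powers integrate to 0; here √(π/(2a)) = 0.69521. Derivatives: d/dx e^(−au²) = −2au·e^(−au²), d²/dx² e^(−au²) = (4a²u² − 2a)·e^(−au²).
⟨p⟩ = 0.0000 and ⟨p²⟩ = 1.5925.
(Δp)² = 1.5925 − (0.0000)² = 1.5925.

1.59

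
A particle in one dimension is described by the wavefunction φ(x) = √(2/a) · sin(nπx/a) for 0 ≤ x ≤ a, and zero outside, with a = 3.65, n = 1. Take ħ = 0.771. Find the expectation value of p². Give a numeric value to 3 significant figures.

p² φ = −ħ² d²φ/dx²; ⟨p²⟩ = −ħ² ∫ φ*·φ'' dx.
d/dx sin(nπx/a) = (nπ/a)·cos(nπx/a) and d²/dx² sin(nπx/a) = −(nπ/a)²·sin(nπx/a); on 0 ≤ x ≤ a, ∫sin²(nπx/a) dx = a/2 and ∫sin(nπx/a)·cos(nπx/a) dx = 0.
⟨p²⟩ = 0.44038.

0.440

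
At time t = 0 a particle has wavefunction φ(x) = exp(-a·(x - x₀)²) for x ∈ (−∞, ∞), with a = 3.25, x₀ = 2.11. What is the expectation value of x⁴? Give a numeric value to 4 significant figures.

⟨x⁴⟩ = ∫ x⁴·|φ|² dx / ∫|φ|² dx (integrals over the domain).
Gaussian moments (u = x − x₀): ∫u^(2j)·e^(−2au²) du = (2j−1)!!/(4a)^j · √(π/(2a)), odd powers integrate to 0; here √(π/(2a)) = 0.69521.
State is unnormalized: ∫|φ|² dx = 0.69521, and ∫φ*·x⁴·φ dx = 15.221, so ⟨x⁴⟩ = 15.221 / 0.69521.
⟨x⁴⟩ = 21.894.

21.89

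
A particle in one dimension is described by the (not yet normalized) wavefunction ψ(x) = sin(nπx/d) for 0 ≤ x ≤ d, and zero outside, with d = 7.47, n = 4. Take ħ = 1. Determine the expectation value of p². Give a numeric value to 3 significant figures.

2.83

p² ψ = −ħ² d²ψ/dx²; ⟨p²⟩ = −ħ² ∫ ψ*·ψ'' dx / ∫|ψ|² dx.
d/dx sin(nπx/d) = (nπ/d)·cos(nπx/d) and d²/dx² sin(nπx/d) = −(nπ/d)²·sin(nπx/d); on 0 ≤ x ≤ d, ∫sin²(nπx/d) dx = d/2 and ∫sin(nπx/d)·cos(nπx/d) dx = 0.
State is unnormalized: ∫|ψ|² dx = 3.7350, and ∫ψ*·(−ħ² ψ'') dx = 10.570, so ⟨p²⟩ = 10.570 / 3.7350.
⟨p²⟩ = 2.8299.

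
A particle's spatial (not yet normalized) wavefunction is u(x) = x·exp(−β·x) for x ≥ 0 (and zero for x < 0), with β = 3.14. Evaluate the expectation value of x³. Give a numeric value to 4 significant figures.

0.2423

⟨x³⟩ = ∫ x³·|u|² dx / ∫|u|² dx (integrals over the domain).
Every integrand reduces to terms xʲ·e^(−2βx) on [0, ∞); use ∫₀^∞ xʲ·e^(−2βx) dx = j!/(2β)^(j+1).
State is unnormalized: ∫|u|² dx = 0.0080752, and ∫u*·x³·u dx = 0.0019562, so ⟨x³⟩ = 0.0019562 / 0.0080752.
⟨x³⟩ = 0.24225.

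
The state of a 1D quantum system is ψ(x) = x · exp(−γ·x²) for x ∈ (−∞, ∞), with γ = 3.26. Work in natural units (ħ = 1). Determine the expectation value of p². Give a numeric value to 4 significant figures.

9.780

p² ψ = −ħ² d²ψ/dx²; ⟨p²⟩ = −ħ² ∫ ψ*·ψ'' dx / ∫|ψ|² dx.
Expand each integrand as polynomial × e^(−2γx²) and use ∫x^(2j)·e^(−2γx²) dx = (2j−1)!!/(4γ)^j · √(π/(2γ)), odd powers → 0; here √(π/(2γ)) = 0.69415. Differentiate with the product rule, d/dx e^(−γx²) = −2γx·e^(−γx²).
State is unnormalized: ∫|ψ|² dx = 0.053232, and ∫ψ*·(−ħ² ψ'') dx = 0.52061, so ⟨p²⟩ = 0.52061 / 0.053232.
⟨p²⟩ = 9.7800.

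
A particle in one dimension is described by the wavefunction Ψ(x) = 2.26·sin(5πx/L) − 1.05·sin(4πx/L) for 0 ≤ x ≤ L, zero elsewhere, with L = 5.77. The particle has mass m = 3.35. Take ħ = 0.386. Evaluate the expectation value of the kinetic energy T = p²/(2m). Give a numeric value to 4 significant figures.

T = −(ħ²/2m) d²/dx², so ⟨T⟩ = −(ħ²/2m) ∫ Ψ*·Ψ'' dx / ∫|Ψ|² dx; with m = 3.35.
d²/dx² sin(jπx/L) = −(jπ/L)²·sin(jπx/L); on 0 ≤ x ≤ L, ∫sin²(jπx/L) dx = L/2 and ∫sin(jπx/L)·sin(lπx/L) dx = 0 for j ≠ l, so only diagonal terms survive in ∫|Ψ|² and ∫Ψ·Ψ″; ∫Ψ·Ψ′ dx = [Ψ²/2] between the walls = 0.
State is unnormalized: ∫|Ψ|² dx = 17.916, and ∫Ψ*·(−ħ²/2m · Ψ'') dx = 2.7641, so ⟨T⟩ = 2.7641 / 17.916.
⟨T⟩ = 0.15428.

0.1543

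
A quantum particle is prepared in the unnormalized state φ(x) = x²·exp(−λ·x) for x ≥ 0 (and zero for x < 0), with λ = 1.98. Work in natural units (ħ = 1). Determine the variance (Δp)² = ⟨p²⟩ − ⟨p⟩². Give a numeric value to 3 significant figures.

Compute ⟨p⟩ and ⟨p²⟩ separately; (Δp)² = ⟨p²⟩ − ⟨p⟩².
Differentiate x²·exp(−λ·x) with the product rule; every integrand then reduces to terms xʲ·e^(−2λx) on [0, ∞), with ∫₀^∞ xʲ·e^(−2λx) dx = j!/(2λ)^(j+1).
Normalization: ∫|φ|² dx = 0.024645.
⟨p⟩ = 0.0000 and ⟨p²⟩ = 1.3068.
(Δp)² = 1.3068 − (0.0000)² = 1.3068.

1.31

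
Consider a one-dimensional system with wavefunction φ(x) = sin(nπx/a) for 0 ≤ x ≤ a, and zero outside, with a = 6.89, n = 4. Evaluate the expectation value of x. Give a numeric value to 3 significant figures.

3.45

⟨x⟩ = ∫ x·|φ|² dx / ∫|φ|² dx (integrals over the domain).
With sin²θ = (1 − cos2θ)/2 on 0 ≤ x ≤ a: ∫sin²(nπx/a) dx = a/2, ∫x·sin²(nπx/a) dx = a²/4, ∫x²·sin²(nπx/a) dx = a³·(1/6 − 1/(4n²π²)); higher powers xᵏ the same way, integrating xᵏ·cos(2nπx/a) by parts.
State is unnormalized: ∫|φ|² dx = 3.4450, and ∫φ*·x·φ dx = 11.868, so ⟨x⟩ = 11.868 / 3.4450.
⟨x⟩ = 3.4450.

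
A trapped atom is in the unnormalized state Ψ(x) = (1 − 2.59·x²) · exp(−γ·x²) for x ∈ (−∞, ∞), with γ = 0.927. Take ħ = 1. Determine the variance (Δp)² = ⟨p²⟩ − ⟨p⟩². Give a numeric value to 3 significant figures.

Compute ⟨p⟩ and ⟨p²⟩ separately; (Δp)² = ⟨p²⟩ − ⟨p⟩².
Expand each integrand as polynomial × e^(−2γx²) and use ∫x^(2j)·e^(−2γx²) dx = (2j−1)!!/(4γ)^j · √(π/(2γ)), odd powers → 0; here √(π/(2γ)) = 1.3017. Differentiate with the product rule, d/dx e^(−γx²) = −2γx·e^(−γx²).
Normalization: ∫|Ψ|² dx = 1.3885.
⟨p⟩ = 0.0000 and ⟨p²⟩ = 5.0511.
(Δp)² = 5.0511 − (0.0000)² = 5.0511.

5.05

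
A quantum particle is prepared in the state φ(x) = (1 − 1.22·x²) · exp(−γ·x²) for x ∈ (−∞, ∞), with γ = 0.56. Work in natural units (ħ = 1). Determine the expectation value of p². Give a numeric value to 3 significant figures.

2.91

p² φ = −ħ² d²φ/dx²; ⟨p²⟩ = −ħ² ∫ φ*·φ'' dx / ∫|φ|² dx.
Expand each integrand as polynomial × e^(−2γx²) and use ∫x^(2j)·e^(−2γx²) dx = (2j−1)!!/(4γ)^j · √(π/(2γ)), odd powers → 0; here √(π/(2γ)) = 1.6748. Differentiate with the product rule, d/dx e^(−γx²) = −2γx·e^(−γx²).
State is unnormalized: ∫|φ|² dx = 1.3409, and ∫φ*·(−ħ² φ'') dx = 3.9070, so ⟨p²⟩ = 3.9070 / 1.3409.
⟨p²⟩ = 2.9138.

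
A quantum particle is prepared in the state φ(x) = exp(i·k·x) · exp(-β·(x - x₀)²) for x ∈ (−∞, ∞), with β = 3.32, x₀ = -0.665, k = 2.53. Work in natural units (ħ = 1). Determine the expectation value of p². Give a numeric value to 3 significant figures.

p² φ = −ħ² d²φ/dx²; ⟨p²⟩ = −ħ² ∫ φ*·φ'' dx / ∫|φ|² dx.
Gaussian moments (u = x − x₀): ∫u^(2j)·e^(−2βu²) du = (2j−1)!!/(4β)^j · √(π/(2β)), odd powers integrate to 0; here √(π/(2β)) = 0.68785. Derivatives: φ′ = (ik − 2βu)·φ, φ″ = ((ik − 2βu)² − 2β)·φ; the odd-in-u pieces drop out.
State is unnormalized: ∫|φ|² dx = 0.68785, and ∫φ*·(−ħ² φ'') dx = 6.6865, so ⟨p²⟩ = 6.6865 / 0.68785.
⟨p²⟩ = 9.7209.

9.72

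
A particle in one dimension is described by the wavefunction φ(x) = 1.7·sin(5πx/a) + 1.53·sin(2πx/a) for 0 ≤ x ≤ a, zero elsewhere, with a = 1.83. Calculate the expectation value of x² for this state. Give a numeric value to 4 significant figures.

⟨x²⟩ = ∫ x²·|φ|² dx / ∫|φ|² dx (integrals over the domain).
On 0 ≤ x ≤ a (j ≠ l): ∫sin²(jπx/a) dx = a/2, ∫sin(jπx/a)·sin(lπx/a) dx = 0; diagonal moments ∫x·sin²(jπx/a) dx = a²/4, ∫x²·sin²(jπx/a) dx = a³·(1/6 − 1/(4j²π²)); cross terms ∫x·sin(jπx/a)·sin(lπx/a) dx = 0 for j + l even and −4jla²/(π²(j² − l²)²) for j + l odd, ∫x²·sin(jπx/a)·sin(lπx/a) dx = (−1)^(j+l)·4jla³/(π²(j² − l²)²); higher powers the same way via product-to-sum and parts.
State is unnormalized: ∫|φ|² dx = 4.7863, and ∫φ*·x²·φ dx = 4.9411, so ⟨x²⟩ = 4.9411 / 4.7863.
⟨x²⟩ = 1.0324.

1.032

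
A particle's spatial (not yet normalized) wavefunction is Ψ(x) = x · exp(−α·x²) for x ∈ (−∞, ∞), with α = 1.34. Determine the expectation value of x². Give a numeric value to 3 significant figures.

0.560

⟨x²⟩ = ∫ x²·|Ψ|² dx / ∫|Ψ|² dx (integrals over the domain).
Expand each integrand as polynomial × e^(−2αx²) and use ∫x^(2j)·e^(−2αx²) dx = (2j−1)!!/(4α)^j · √(π/(2α)), odd powers → 0; here √(π/(2α)) = 1.0827.
State is unnormalized: ∫|Ψ|² dx = 0.20200, and ∫Ψ*·x²·Ψ dx = 0.11306, so ⟨x²⟩ = 0.11306 / 0.20200.
⟨x²⟩ = 0.55970.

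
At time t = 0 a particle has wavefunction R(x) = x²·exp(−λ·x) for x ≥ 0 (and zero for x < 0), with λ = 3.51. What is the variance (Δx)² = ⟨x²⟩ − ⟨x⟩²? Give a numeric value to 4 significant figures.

0.1015

Compute ⟨x⟩ and ⟨x²⟩ separately, then (Δx)² = ⟨x²⟩ − ⟨x⟩².
Every integrand reduces to terms xʲ·e^(−2λx) on [0, ∞); use ∫₀^∞ xʲ·e^(−2λx) dx = j!/(2λ)^(j+1).
Normalization: ∫|R|² dx = 0.0014078.
⟨x⟩ = 0.71225 and ⟨x²⟩ = 0.60876.
(Δx)² = 0.60876 − (0.71225)² = 0.10146.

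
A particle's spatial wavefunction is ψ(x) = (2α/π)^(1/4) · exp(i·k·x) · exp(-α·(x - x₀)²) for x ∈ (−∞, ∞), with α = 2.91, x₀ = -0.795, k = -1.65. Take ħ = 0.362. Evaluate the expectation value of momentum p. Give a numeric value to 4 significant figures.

-0.5973

p ψ = −iħ dψ/dx; then ⟨p⟩ = ∫ ψ*·(pψ) dx.
Gaussian moments (u = x − x₀): ∫u^(2j)·e^(−2αu²) du = (2j−1)!!/(4α)^j · √(π/(2α)), odd powers integrate to 0; here √(π/(2α)) = 0.73471. Derivatives: ψ′ = (ik − 2αu)·ψ, ψ″ = ((ik − 2αu)² − 2α)·ψ; the odd-in-u pieces drop out.
⟨p⟩ = -0.59730.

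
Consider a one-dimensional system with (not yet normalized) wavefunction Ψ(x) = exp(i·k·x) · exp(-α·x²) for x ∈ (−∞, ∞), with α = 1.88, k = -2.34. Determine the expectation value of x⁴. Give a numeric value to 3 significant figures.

⟨x⁴⟩ = ∫ x⁴·|Ψ|² dx / ∫|Ψ|² dx (integrals over the domain).
Gaussian moments: ∫x^(2j)·e^(−2αx²) dx = (2j−1)!!/(4α)^j · √(π/(2α)), odd powers integrate to 0; here √(π/(2α)) = 0.91407.
State is unnormalized: ∫|Ψ|² dx = 0.91407, and ∫Ψ*·x⁴·Ψ dx = 0.048492, so ⟨x⁴⟩ = 0.048492 / 0.91407.
⟨x⁴⟩ = 0.053050.

0.0531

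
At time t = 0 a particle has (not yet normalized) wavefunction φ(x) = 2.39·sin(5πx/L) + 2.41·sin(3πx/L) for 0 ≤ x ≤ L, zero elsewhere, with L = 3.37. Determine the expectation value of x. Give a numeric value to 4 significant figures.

1.685

⟨x⟩ = ∫ x·|φ|² dx / ∫|φ|² dx (integrals over the domain).
On 0 ≤ x ≤ L (j ≠ l): ∫sin²(jπx/L) dx = L/2, ∫sin(jπx/L)·sin(lπx/L) dx = 0; diagonal moments ∫x·sin²(jπx/L) dx = L²/4, ∫x²·sin²(jπx/L) dx = L³·(1/6 − 1/(4j²π²)); cross terms ∫x·sin(jπx/L)·sin(lπx/L) dx = 0 for j + l even and −4jlL²/(π²(j² − l²)²) for j + l odd, ∫x²·sin(jπx/L)·sin(lπx/L) dx = (−1)^(j+l)·4jlL³/(π²(j² − l²)²); higher powers the same way via product-to-sum and parts.
State is unnormalized: ∫|φ|² dx = 19.412, and ∫φ*·x·φ dx = 32.708, so ⟨x⟩ = 32.708 / 19.412.
⟨x⟩ = 1.6850.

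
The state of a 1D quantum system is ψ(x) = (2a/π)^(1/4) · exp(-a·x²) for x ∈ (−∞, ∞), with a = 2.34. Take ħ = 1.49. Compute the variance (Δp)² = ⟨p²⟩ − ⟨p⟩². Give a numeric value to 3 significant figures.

Compute ⟨p⟩ and ⟨p²⟩ separately; (Δp)² = ⟨p²⟩ − ⟨p⟩².
Gaussian moments: ∫x^(2j)·e^(−2ax²) dx = (2j−1)!!/(4a)^j · √(π/(2a)), odd powers integrate to 0; here √(π/(2a)) = 0.81932. Derivatives: d/dx e^(−ax²) = −2ax·e^(−ax²), d²/dx² e^(−ax²) = (4a²x² − 2a)·e^(−ax²).
⟨p⟩ = 0.0000 and ⟨p²⟩ = 5.1950.
(Δp)² = 5.1950 − (0.0000)² = 5.1950.

5.20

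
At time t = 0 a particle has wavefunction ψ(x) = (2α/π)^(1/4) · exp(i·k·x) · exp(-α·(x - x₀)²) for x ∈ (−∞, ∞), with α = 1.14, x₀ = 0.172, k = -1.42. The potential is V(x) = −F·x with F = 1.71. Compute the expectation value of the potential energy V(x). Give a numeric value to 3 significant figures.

⟨V⟩ = ∫ V(x)·|ψ|² dx.
Gaussian moments (u = x − x₀): ∫u^(2j)·e^(−2αu²) du = (2j−1)!!/(4α)^j · √(π/(2α)), odd powers integrate to 0; here √(π/(2α)) = 1.1738.
⟨V⟩ = -0.29412.

-0.294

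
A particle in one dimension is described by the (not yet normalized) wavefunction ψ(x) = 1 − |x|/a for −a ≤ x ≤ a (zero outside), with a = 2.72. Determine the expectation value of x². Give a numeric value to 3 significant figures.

⟨x²⟩ = ∫ x²·|ψ|² dx / ∫|ψ|² dx (integrals over the domain).
ψ is even, so ∫ over [−a, a] = 2∫₀ᵃ with ψ = 1 − x/a there: ∫₀ᵃ (1 − x/a)² dx = a/3, ∫₀ᵃ x²(1 − x/a)² dx = a³/30, ∫₀ᵃ x⁴(1 − x/a)² dx = a⁵/105.
State is unnormalized: ∫|ψ|² dx = 1.8133, and ∫ψ*·x²·ψ dx = 1.3416, so ⟨x²⟩ = 1.3416 / 1.8133.
⟨x²⟩ = 0.73984.

0.740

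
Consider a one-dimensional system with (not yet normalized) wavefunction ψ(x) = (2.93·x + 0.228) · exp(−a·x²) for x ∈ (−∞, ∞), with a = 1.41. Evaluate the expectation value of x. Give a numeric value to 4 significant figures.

0.1505

⟨x⟩ = ∫ x·|ψ|² dx / ∫|ψ|² dx (integrals over the domain).
Expand each integrand as polynomial × e^(−2ax²) and use ∫x^(2j)·e^(−2ax²) dx = (2j−1)!!/(4a)^j · √(π/(2a)), odd powers → 0; here √(π/(2a)) = 1.0555.
State is unnormalized: ∫|ψ|² dx = 1.6615, and ∫ψ*·x·ψ dx = 0.25004, so ⟨x⟩ = 0.25004 / 1.6615.
⟨x⟩ = 0.15049.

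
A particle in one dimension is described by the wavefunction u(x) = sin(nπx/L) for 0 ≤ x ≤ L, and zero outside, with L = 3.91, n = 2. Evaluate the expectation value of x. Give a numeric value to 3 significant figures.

⟨x⟩ = ∫ x·|u|² dx / ∫|u|² dx (integrals over the domain).
With sin²θ = (1 − cos2θ)/2 on 0 ≤ x ≤ L: ∫sin²(nπx/L) dx = L/2, ∫x·sin²(nπx/L) dx = L²/4, ∫x²·sin²(nπx/L) dx = L³·(1/6 − 1/(4n²π²)); higher powers xᵏ the same way, integrating xᵏ·cos(2nπx/L) by parts.
State is unnormalized: ∫|u|² dx = 1.9550, and ∫u*·x·u dx = 3.8220, so ⟨x⟩ = 3.8220 / 1.9550.
⟨x⟩ = 1.9550.

1.96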